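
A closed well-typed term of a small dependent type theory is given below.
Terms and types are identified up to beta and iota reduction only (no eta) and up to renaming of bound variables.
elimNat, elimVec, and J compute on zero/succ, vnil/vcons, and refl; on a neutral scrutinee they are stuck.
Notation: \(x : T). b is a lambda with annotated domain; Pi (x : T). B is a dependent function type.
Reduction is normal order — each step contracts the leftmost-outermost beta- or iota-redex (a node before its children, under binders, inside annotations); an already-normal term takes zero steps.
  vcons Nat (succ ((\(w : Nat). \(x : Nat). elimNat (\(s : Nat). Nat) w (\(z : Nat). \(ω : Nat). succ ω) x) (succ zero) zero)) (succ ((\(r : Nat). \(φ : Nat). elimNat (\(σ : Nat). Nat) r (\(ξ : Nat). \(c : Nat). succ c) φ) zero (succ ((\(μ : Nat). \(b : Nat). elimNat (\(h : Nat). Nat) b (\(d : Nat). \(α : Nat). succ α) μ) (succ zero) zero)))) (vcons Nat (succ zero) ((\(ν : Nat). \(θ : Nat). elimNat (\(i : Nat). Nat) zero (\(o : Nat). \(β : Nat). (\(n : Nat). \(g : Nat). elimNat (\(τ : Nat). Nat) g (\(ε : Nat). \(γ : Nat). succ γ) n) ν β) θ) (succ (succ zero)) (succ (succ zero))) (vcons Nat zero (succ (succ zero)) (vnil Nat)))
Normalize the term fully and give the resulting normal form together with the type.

normal form:
  vcons Nat (succ (succ zero)) (succ (succ (succ zero))) (vcons Nat (succ zero) (succ (succ (succ (succ zero)))) (vcons Nat zero (succ (succ zero)) (vnil Nat)))
inferred type:
  Vec Nat (succ (succ (succ zero)))
observation: the leftmost-outermost redex is a beta-redex, and normalization takes 45 steps.


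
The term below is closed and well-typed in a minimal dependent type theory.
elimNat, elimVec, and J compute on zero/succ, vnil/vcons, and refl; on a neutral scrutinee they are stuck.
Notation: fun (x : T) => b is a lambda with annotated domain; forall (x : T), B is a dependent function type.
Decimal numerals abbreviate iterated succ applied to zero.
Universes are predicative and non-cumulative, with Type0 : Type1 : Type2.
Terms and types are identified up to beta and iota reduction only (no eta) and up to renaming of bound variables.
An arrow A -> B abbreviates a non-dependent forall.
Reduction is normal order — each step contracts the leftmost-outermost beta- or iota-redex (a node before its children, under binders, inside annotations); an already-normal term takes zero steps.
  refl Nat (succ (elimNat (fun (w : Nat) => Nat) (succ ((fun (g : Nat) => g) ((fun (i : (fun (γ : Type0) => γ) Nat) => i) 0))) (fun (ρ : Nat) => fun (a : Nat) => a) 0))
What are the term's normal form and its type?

resulting normal form:
  refl Nat 2
type:
  Eq Nat 2 2


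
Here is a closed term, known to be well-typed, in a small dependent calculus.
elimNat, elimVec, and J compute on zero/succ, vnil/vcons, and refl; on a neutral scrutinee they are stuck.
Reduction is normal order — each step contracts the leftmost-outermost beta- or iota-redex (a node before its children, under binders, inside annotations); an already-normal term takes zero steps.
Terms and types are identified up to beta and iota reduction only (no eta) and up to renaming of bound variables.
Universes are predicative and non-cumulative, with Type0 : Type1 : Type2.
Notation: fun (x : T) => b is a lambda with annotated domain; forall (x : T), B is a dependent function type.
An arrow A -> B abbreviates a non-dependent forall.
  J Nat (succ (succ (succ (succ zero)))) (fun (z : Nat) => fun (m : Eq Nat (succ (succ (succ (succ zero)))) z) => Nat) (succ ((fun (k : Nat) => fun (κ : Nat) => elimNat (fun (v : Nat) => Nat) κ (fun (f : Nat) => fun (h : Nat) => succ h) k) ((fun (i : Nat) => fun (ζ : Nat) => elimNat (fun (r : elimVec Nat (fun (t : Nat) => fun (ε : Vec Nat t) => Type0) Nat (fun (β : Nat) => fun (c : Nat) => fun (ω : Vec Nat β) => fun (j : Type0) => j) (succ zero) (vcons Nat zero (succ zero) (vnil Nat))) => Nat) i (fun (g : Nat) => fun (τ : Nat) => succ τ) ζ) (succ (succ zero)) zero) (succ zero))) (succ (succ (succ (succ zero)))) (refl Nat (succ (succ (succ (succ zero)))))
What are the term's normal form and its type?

normal form:
  succ (succ (succ (succ zero)))
the term's type:
  Nat


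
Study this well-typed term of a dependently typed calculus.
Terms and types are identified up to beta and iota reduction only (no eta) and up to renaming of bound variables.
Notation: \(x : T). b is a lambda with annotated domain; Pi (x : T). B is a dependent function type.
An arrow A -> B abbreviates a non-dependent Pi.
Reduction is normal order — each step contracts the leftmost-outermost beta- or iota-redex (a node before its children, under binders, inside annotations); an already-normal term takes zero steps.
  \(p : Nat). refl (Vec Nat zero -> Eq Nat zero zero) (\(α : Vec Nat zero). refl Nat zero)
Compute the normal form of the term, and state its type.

resulting normal form:
  \(p : Nat). refl (Vec Nat zero -> Eq Nat zero zero) (\(α : Vec Nat zero). refl Nat zero)
type:
  Nat -> Eq (Vec Nat zero -> Eq Nat zero zero) (\(p : Vec Nat zero). refl Nat zero) (\(α : Vec Nat zero). refl Nat zero)
observation: no redex remains anywhere in the term; it is its own normal form.


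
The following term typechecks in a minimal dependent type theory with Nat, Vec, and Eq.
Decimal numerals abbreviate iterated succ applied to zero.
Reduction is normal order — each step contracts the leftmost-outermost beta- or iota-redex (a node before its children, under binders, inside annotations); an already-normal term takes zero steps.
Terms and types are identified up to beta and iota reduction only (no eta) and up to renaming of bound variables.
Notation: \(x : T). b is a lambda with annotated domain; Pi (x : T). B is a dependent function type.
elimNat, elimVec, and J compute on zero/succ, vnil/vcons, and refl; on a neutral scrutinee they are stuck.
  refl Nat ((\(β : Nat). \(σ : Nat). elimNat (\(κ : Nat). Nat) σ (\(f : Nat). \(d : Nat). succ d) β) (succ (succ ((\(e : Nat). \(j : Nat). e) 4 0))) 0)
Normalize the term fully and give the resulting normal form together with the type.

normal form:
  refl Nat 6
the term's type:
  Eq Nat 6 6


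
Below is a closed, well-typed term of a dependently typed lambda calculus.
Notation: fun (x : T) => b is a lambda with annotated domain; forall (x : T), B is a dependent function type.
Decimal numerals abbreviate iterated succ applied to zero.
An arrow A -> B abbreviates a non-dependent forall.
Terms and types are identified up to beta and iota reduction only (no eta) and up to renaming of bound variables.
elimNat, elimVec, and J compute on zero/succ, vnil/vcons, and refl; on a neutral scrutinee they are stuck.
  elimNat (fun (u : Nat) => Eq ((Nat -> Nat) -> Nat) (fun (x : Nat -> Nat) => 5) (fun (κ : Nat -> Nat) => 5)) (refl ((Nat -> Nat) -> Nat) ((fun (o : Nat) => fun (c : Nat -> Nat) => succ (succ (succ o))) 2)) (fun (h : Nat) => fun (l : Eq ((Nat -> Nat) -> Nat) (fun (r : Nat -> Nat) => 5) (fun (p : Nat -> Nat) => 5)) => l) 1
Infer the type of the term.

type:
  Eq ((Nat -> Nat) -> Nat) (fun (u : Nat -> Nat) => 5) (fun (x : Nat -> Nat) => 5)


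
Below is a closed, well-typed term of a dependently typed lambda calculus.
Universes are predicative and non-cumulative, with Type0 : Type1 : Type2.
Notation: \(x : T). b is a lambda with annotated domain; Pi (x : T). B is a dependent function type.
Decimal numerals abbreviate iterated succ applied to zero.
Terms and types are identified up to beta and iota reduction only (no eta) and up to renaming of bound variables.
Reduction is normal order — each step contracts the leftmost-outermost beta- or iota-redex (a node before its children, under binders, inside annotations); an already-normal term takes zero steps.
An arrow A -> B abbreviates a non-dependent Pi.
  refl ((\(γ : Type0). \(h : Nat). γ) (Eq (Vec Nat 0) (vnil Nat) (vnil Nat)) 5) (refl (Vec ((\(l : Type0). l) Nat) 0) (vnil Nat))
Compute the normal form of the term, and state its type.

resulting normal form:
  refl (Eq (Vec Nat 0) (vnil Nat) (vnil Nat)) (refl (Vec Nat 0) (vnil Nat))
type:
  Eq (Eq (Vec Nat 0) (vnil Nat) (vnil Nat)) (refl (Vec Nat 0) (vnil Nat)) (refl (Vec Nat 0) (vnil Nat))


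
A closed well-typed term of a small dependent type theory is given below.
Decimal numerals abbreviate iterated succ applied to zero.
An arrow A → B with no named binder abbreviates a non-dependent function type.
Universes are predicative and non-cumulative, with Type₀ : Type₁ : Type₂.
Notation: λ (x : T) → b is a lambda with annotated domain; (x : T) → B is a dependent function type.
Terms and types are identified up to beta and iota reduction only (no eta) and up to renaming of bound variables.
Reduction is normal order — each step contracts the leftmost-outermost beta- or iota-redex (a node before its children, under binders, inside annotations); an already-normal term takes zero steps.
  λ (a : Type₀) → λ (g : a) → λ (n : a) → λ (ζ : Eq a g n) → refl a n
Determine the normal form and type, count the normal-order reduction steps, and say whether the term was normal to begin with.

reduced normal form:
  λ (a : Type₀) → λ (g : a) → λ (n : a) → λ (ζ : Eq a g n) → refl a n
the term's type:
  (a : Type₀) → (g : a) → (n : a) → Eq a g n → Eq a n n
steps to reach normal form (normal order): 0
started in normal form: yes


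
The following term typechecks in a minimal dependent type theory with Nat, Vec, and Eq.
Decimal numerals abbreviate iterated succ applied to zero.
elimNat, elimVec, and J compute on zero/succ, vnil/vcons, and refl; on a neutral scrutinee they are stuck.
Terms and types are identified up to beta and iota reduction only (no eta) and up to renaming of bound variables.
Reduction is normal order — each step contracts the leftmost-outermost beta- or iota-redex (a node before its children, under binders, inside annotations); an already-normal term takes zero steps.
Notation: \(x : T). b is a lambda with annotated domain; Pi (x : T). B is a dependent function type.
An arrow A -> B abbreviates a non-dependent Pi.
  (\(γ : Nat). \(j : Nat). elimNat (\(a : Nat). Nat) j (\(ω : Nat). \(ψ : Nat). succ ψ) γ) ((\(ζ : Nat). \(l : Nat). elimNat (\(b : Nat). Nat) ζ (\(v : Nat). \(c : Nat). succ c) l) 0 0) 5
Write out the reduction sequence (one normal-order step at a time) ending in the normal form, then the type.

reduction (normal order):
  (\(γ : Nat). \(j : Nat). elimNat (\(a : Nat). Nat) j (\(ω : Nat). \(ψ : Nat). succ ψ) γ) ((\(ζ : Nat). \(l : Nat). elimNat (\(b : Nat). Nat) ζ (\(v : Nat). \(c : Nat). succ c) l) 0 0) 5
  ~> (\(γ : Nat). elimNat (\(j : Nat). Nat) γ (\(a : Nat). \(ω : Nat). succ ω) ((\(ψ : Nat). \(ζ : Nat). elimNat (\(l : Nat). Nat) ψ (\(b : Nat). \(v : Nat). succ v) ζ) 0 0)) 5
  ~> elimNat (\(γ : Nat). Nat) 5 (\(j : Nat). \(a : Nat). succ a) ((\(ω : Nat). \(ψ : Nat). elimNat (\(ζ : Nat). Nat) ω (\(l : Nat). \(b : Nat). succ b) ψ) 0 0)
  ~> elimNat (\(γ : Nat). Nat) 5 (\(j : Nat). \(a : Nat). succ a) ((\(ω : Nat). elimNat (\(ψ : Nat). Nat) 0 (\(ζ : Nat). \(l : Nat). succ l) ω) 0)
  ~> elimNat (\(γ : Nat). Nat) 5 (\(j : Nat). \(a : Nat). succ a) (elimNat (\(ω : Nat). Nat) 0 (\(ψ : Nat). \(ζ : Nat). succ ζ) 0)
  ~> elimNat (\(γ : Nat). Nat) 5 (\(j : Nat). \(a : Nat). succ a) 0
  ~> 5
inferred type:
  Nat


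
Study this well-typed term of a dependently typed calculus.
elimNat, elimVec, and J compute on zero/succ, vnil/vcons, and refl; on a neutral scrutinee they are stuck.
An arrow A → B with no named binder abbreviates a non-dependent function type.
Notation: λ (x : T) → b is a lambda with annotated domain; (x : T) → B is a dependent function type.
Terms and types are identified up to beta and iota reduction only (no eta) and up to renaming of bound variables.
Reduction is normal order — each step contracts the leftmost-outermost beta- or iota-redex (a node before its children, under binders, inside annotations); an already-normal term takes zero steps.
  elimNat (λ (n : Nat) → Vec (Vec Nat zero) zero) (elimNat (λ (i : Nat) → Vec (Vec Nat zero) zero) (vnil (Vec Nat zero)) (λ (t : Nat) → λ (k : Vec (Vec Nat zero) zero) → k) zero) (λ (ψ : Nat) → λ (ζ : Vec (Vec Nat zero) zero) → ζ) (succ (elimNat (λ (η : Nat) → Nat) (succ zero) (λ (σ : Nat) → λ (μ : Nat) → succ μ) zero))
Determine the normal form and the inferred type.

resulting normal form:
  vnil (Vec Nat zero)
the term's type:
  Vec (Vec Nat zero) zero


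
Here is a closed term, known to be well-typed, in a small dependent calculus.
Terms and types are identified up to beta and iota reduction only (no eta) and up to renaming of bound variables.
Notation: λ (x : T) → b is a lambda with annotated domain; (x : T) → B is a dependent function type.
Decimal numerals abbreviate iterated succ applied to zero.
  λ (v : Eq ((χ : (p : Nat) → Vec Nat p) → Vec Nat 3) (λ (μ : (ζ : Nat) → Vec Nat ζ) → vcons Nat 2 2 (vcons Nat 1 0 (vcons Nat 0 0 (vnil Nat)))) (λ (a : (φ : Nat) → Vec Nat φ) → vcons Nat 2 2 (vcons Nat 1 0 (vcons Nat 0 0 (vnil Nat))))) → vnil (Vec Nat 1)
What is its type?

type:
  (v : Eq ((χ : (p : Nat) → Vec Nat p) → Vec Nat 3) (λ (μ : (ζ : Nat) → Vec Nat ζ) → vcons Nat 2 2 (vcons Nat 1 0 (vcons Nat 0 0 (vnil Nat)))) (λ (a : (φ : Nat) → Vec Nat φ) → vcons Nat 2 2 (vcons Nat 1 0 (vcons Nat 0 0 (vnil Nat))))) → Vec (Vec Nat 1) 0


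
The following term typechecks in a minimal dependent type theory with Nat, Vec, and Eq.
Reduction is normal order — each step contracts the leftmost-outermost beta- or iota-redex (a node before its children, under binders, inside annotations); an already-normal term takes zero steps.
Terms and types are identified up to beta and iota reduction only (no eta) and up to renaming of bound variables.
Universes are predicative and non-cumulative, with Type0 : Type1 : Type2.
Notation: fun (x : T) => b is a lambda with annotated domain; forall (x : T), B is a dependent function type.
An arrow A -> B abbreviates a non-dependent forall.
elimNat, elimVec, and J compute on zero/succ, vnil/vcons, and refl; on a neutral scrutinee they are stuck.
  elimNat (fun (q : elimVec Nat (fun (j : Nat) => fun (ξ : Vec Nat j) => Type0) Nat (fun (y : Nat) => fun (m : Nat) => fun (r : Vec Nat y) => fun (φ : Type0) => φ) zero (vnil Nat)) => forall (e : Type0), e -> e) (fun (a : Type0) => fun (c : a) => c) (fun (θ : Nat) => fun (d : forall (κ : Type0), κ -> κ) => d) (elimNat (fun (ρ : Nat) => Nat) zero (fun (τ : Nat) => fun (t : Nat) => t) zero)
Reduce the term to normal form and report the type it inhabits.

normal form:
  fun (q : Type0) => fun (j : q) => j
the term's type:
  forall (q : Type0), q -> q
observation: reduction starts at an elimVec iota-redex, and 3 normal-order steps reach the normal form.


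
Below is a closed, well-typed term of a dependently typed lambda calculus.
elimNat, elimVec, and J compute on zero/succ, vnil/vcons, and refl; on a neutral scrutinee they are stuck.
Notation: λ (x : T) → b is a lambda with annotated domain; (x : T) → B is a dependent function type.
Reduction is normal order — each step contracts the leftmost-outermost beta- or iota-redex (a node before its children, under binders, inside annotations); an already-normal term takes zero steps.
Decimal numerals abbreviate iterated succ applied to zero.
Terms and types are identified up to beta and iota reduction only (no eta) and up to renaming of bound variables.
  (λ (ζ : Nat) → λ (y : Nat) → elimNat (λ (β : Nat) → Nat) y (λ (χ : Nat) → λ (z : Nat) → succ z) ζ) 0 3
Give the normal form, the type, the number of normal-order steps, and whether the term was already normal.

reduced normal form:
  3
inferred type:
  Nat
steps to reach normal form (normal order): 3
term was already normal: no
first redex: a beta-redex


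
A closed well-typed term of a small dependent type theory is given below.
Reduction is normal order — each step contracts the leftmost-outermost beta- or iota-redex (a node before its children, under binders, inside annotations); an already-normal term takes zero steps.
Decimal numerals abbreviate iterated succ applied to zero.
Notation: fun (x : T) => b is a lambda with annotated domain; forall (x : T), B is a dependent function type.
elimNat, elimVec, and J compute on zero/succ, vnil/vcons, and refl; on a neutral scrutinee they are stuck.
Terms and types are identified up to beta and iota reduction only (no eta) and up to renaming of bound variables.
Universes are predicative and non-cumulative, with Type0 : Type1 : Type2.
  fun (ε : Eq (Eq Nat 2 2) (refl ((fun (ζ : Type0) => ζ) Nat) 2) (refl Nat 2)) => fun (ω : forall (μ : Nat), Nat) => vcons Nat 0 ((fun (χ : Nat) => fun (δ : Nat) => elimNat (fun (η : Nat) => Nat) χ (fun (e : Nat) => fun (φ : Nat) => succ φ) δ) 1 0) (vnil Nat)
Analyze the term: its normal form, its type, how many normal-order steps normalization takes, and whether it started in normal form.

normal form:
  fun (ε : Eq (Eq Nat 2 2) (refl Nat 2) (refl Nat 2)) => fun (ζ : forall (ω : Nat), Nat) => vcons Nat 0 1 (vnil Nat)
type:
  forall (ε : Eq (Eq Nat 2 2) (refl Nat 2) (refl Nat 2)), forall (ζ : forall (ω : Nat), Nat), Vec Nat 1
normal-order step count: 4
started in normal form: no
first contracted redex: a beta-redex


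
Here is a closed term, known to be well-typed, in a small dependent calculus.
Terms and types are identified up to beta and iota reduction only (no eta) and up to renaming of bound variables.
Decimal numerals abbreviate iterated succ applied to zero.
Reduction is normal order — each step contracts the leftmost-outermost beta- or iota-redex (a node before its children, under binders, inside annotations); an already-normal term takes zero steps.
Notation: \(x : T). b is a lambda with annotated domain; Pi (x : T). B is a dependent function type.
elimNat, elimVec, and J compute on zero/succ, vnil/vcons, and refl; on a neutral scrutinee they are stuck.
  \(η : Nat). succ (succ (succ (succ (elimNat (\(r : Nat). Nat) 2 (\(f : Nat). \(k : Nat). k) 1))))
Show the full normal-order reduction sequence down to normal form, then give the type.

reduction (normal order):
  \(η : Nat). succ (succ (succ (succ (elimNat (\(r : Nat). Nat) 2 (\(f : Nat). \(k : Nat). k) 1))))
  ~> \(η : Nat). succ (succ (succ (succ ((\(r : Nat). \(f : Nat). f) 0 (elimNat (\(k : Nat). Nat) 2 (\(a : Nat). \(o : Nat). o) 0)))))
  ~> \(η : Nat). succ (succ (succ (succ ((\(r : Nat). r) (elimNat (\(f : Nat). Nat) 2 (\(k : Nat). \(a : Nat). a) 0)))))
  ~> \(η : Nat). succ (succ (succ (succ (elimNat (\(r : Nat). Nat) 2 (\(f : Nat). \(k : Nat). k) 0))))
  ~> \(η : Nat). 6
type:
  Pi (η : Nat). Nat


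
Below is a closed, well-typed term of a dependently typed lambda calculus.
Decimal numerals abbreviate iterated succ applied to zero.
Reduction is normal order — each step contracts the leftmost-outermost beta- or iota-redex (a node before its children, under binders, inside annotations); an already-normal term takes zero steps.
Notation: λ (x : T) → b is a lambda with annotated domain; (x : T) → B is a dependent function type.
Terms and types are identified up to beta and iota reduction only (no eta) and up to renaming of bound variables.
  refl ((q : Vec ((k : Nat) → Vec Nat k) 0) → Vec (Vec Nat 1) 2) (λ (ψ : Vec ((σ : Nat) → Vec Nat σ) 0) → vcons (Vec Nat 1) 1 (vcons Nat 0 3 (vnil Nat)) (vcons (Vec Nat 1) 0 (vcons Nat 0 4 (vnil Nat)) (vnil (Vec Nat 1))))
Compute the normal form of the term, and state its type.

reduced normal form:
  refl ((q : Vec ((k : Nat) → Vec Nat k) 0) → Vec (Vec Nat 1) 2) (λ (ψ : Vec ((σ : Nat) → Vec Nat σ) 0) → vcons (Vec Nat 1) 1 (vcons Nat 0 3 (vnil Nat)) (vcons (Vec Nat 1) 0 (vcons Nat 0 4 (vnil Nat)) (vnil (Vec Nat 1))))
type:
  Eq ((q : Vec ((k : Nat) → Vec Nat k) 0) → Vec (Vec Nat 1) 2) (λ (ψ : Vec ((σ : Nat) → Vec Nat σ) 0) → vcons (Vec Nat 1) 1 (vcons Nat 0 3 (vnil Nat)) (vcons (Vec Nat 1) 0 (vcons Nat 0 4 (vnil Nat)) (vnil (Vec Nat 1)))) (λ (i : Vec ((τ : Nat) → Vec Nat τ) 0) → vcons (Vec Nat 1) 1 (vcons Nat 0 3 (vnil Nat)) (vcons (Vec Nat 1) 0 (vcons Nat 0 4 (vnil Nat)) (vnil (Vec Nat 1))))


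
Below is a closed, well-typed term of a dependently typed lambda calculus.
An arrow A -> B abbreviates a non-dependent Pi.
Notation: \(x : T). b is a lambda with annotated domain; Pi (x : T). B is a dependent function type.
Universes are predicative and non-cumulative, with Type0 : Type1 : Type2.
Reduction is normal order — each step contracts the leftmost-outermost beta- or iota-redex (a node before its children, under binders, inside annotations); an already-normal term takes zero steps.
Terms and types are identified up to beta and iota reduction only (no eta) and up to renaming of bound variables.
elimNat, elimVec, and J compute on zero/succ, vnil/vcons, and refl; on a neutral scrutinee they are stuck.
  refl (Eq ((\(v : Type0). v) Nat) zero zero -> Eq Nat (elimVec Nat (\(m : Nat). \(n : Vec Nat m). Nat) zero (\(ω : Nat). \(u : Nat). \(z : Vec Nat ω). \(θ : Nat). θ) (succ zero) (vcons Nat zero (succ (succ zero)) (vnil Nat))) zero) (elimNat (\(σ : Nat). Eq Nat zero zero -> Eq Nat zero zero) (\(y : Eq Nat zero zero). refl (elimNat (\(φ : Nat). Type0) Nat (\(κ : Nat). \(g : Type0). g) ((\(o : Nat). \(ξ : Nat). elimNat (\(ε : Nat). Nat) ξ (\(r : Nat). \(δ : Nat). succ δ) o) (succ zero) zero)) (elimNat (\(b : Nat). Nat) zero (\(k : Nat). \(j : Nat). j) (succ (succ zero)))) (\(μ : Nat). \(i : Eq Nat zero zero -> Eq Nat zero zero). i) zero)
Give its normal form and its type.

resulting normal form:
  refl (Eq Nat zero zero -> Eq Nat zero zero) (\(v : Eq Nat zero zero). refl Nat zero)
type:
  Eq (Eq Nat zero zero -> Eq Nat zero zero) (\(v : Eq Nat zero zero). refl Nat zero) (\(m : Eq Nat zero zero). refl Nat zero)
observation: contracting a beta-redex first, the term normalizes in 25 steps.


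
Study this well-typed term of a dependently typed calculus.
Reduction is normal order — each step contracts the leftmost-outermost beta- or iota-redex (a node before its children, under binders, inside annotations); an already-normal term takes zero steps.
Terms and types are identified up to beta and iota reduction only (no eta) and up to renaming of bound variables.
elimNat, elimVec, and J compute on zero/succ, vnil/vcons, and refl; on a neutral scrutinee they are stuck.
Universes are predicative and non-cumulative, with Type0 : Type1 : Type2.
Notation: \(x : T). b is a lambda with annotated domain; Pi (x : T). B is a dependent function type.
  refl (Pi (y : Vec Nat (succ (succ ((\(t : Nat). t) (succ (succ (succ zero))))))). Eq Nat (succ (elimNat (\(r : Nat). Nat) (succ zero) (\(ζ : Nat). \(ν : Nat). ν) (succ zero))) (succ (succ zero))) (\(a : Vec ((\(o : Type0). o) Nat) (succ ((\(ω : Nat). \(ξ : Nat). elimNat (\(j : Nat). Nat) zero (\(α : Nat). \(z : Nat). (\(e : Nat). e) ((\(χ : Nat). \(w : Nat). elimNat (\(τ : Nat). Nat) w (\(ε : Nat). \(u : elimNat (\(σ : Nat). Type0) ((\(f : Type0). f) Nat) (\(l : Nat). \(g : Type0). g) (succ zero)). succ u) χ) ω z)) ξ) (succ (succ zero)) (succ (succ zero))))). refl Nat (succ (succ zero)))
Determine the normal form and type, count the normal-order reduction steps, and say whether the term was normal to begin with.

resulting normal form:
  refl (Pi (y : Vec Nat (succ (succ (succ (succ (succ zero)))))). Eq Nat (succ (succ zero)) (succ (succ zero))) (\(t : Vec Nat (succ (succ (succ (succ (succ zero)))))). refl Nat (succ (succ zero)))
inferred type:
  Eq (Pi (y : Vec Nat (succ (succ (succ (succ (succ zero)))))). Eq Nat (succ (succ zero)) (succ (succ zero))) (\(t : Vec Nat (succ (succ (succ (succ (succ zero)))))). refl Nat (succ (succ zero))) (\(r : Vec Nat (succ (succ (succ (succ (succ zero)))))). refl Nat (succ (succ zero)))
steps to reach normal form (normal order): 35
started in normal form: no
first redex: a beta-redex


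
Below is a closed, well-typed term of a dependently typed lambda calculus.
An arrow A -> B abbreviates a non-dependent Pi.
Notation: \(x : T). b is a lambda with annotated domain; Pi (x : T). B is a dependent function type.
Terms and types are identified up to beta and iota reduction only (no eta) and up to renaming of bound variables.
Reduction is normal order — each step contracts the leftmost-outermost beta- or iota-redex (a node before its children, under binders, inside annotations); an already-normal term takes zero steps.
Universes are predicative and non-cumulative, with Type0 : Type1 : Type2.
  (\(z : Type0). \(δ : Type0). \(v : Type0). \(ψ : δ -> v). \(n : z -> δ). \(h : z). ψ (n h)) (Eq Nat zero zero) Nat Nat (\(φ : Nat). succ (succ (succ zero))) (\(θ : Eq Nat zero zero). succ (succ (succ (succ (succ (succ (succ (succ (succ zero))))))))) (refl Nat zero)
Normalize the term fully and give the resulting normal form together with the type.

normal form:
  succ (succ (succ zero))
the term's type:
  Nat
observation: 7 normal-order steps normalize the term, beginning with a beta-redex.


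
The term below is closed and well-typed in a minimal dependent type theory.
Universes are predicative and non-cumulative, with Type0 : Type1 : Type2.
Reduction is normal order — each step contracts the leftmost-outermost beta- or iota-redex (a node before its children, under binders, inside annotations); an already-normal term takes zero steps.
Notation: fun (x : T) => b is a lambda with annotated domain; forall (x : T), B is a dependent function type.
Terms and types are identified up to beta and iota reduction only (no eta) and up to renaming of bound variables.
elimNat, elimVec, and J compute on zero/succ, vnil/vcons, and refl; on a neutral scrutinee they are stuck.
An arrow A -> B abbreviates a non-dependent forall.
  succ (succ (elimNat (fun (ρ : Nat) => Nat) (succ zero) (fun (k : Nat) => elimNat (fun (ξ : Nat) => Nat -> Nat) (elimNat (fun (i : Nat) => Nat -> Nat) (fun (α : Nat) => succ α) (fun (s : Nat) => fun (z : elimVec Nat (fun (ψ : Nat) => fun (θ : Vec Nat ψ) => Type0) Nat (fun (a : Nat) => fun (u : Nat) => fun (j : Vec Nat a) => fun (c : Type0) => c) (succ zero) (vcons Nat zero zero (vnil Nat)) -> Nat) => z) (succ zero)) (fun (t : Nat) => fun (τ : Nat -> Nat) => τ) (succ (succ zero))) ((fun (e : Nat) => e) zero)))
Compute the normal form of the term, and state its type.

resulting normal form:
  succ (succ (succ zero))
the term's type:
  Nat
observation: the leftmost-outermost redex is an elimNat iota-redex, and normalization takes 13 steps.


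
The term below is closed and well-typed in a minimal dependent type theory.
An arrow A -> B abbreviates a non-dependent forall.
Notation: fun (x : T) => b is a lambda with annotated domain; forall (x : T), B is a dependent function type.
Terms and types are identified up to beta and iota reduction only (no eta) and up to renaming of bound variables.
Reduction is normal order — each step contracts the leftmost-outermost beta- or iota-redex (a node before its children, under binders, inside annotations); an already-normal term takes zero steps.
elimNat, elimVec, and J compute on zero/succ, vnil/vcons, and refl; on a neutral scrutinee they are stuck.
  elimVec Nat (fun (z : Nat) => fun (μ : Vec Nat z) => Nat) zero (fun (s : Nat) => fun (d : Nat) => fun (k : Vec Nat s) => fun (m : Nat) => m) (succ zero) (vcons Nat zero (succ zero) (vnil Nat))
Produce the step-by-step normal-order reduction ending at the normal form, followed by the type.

reduction (normal order):
  elimVec Nat (fun (z : Nat) => fun (μ : Vec Nat z) => Nat) zero (fun (s : Nat) => fun (d : Nat) => fun (k : Vec Nat s) => fun (m : Nat) => m) (succ zero) (vcons Nat zero (succ zero) (vnil Nat))
  ~> (fun (z : Nat) => fun (μ : Nat) => fun (s : Vec Nat z) => fun (d : Nat) => d) zero (succ zero) (vnil Nat) (elimVec Nat (fun (k : Nat) => fun (m : Vec Nat k) => Nat) zero (fun (o : Nat) => fun (γ : Nat) => fun (κ : Vec Nat o) => fun (ζ : Nat) => ζ) zero (vnil Nat))
  ~> (fun (z : Nat) => fun (μ : Vec Nat zero) => fun (s : Nat) => s) (succ zero) (vnil Nat) (elimVec Nat (fun (d : Nat) => fun (k : Vec Nat d) => Nat) zero (fun (m : Nat) => fun (o : Nat) => fun (γ : Vec Nat m) => fun (κ : Nat) => κ) zero (vnil Nat))
  ~> (fun (z : Vec Nat zero) => fun (μ : Nat) => μ) (vnil Nat) (elimVec Nat (fun (s : Nat) => fun (d : Vec Nat s) => Nat) zero (fun (k : Nat) => fun (m : Nat) => fun (o : Vec Nat k) => fun (γ : Nat) => γ) zero (vnil Nat))
  ~> (fun (z : Nat) => z) (elimVec Nat (fun (μ : Nat) => fun (s : Vec Nat μ) => Nat) zero (fun (d : Nat) => fun (k : Nat) => fun (m : Vec Nat d) => fun (o : Nat) => o) zero (vnil Nat))
  ~> elimVec Nat (fun (z : Nat) => fun (μ : Vec Nat z) => Nat) zero (fun (s : Nat) => fun (d : Nat) => fun (k : Vec Nat s) => fun (m : Nat) => m) zero (vnil Nat)
  ~> zero
type:
  Nat


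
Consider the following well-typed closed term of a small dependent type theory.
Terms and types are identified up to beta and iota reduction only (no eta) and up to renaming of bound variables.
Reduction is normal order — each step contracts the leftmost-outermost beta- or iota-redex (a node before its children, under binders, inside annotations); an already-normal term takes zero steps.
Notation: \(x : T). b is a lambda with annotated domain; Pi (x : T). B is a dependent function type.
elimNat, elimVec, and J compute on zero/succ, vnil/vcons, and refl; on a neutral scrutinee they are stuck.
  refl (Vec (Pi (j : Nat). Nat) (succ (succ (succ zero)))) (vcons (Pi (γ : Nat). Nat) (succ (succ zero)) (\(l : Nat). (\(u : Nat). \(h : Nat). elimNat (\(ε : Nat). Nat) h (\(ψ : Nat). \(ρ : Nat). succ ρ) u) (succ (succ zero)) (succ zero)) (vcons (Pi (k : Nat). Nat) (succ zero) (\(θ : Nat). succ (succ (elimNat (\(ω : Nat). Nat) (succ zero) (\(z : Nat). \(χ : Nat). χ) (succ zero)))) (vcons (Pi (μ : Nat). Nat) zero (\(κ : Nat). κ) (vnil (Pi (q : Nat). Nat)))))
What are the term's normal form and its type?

normal form:
  refl (Vec (Pi (j : Nat). Nat) (succ (succ (succ zero)))) (vcons (Pi (γ : Nat). Nat) (succ (succ zero)) (\(l : Nat). succ (succ (succ zero))) (vcons (Pi (u : Nat). Nat) (succ zero) (\(h : Nat). succ (succ (succ zero))) (vcons (Pi (ε : Nat). Nat) zero (\(ψ : Nat). ψ) (vnil (Pi (ρ : Nat). Nat)))))
inferred type:
  Eq (Vec (Pi (j : Nat). Nat) (succ (succ (succ zero)))) (vcons (Pi (γ : Nat). Nat) (succ (succ zero)) (\(l : Nat). succ (succ (succ zero))) (vcons (Pi (u : Nat). Nat) (succ zero) (\(h : Nat). succ (succ (succ zero))) (vcons (Pi (ε : Nat). Nat) zero (\(ψ : Nat). ψ) (vnil (Pi (ρ : Nat). Nat))))) (vcons (Pi (k : Nat). Nat) (succ (succ zero)) (\(θ : Nat). succ (succ (succ zero))) (vcons (Pi (ω : Nat). Nat) (succ zero) (\(z : Nat). succ (succ (succ zero))) (vcons (Pi (χ : Nat). Nat) zero (\(μ : Nat). μ) (vnil (Pi (κ : Nat). Nat)))))
observation: 13 normal-order steps separate the term from its normal form.


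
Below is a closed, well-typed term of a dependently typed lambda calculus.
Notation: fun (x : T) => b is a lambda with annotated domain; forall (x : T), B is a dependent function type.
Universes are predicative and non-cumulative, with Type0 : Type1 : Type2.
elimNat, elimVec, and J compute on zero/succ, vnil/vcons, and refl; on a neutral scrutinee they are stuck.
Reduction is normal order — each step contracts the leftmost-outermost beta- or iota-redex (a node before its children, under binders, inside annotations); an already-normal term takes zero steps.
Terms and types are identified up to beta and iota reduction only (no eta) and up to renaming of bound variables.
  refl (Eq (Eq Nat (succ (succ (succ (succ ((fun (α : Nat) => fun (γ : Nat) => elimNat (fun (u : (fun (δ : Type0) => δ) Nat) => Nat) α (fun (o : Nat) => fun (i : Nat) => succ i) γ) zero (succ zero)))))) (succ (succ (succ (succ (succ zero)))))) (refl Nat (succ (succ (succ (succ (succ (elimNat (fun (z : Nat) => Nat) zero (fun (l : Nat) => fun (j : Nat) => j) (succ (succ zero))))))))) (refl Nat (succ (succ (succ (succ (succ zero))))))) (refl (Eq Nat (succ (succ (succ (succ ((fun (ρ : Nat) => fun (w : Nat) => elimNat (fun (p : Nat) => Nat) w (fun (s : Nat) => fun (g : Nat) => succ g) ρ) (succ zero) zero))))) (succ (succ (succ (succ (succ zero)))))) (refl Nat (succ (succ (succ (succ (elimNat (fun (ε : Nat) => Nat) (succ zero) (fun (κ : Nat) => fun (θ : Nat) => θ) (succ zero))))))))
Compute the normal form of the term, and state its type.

normal form:
  refl (Eq (Eq Nat (succ (succ (succ (succ (succ zero))))) (succ (succ (succ (succ (succ zero)))))) (refl Nat (succ (succ (succ (succ (succ zero)))))) (refl Nat (succ (succ (succ (succ (succ zero))))))) (refl (Eq Nat (succ (succ (succ (succ (succ zero))))) (succ (succ (succ (succ (succ zero)))))) (refl Nat (succ (succ (succ (succ (succ zero)))))))
inferred type:
  Eq (Eq (Eq Nat (succ (succ (succ (succ (succ zero))))) (succ (succ (succ (succ (succ zero)))))) (refl Nat (succ (succ (succ (succ (succ zero)))))) (refl Nat (succ (succ (succ (succ (succ zero))))))) (refl (Eq Nat (succ (succ (succ (succ (succ zero))))) (succ (succ (succ (succ (succ zero)))))) (refl Nat (succ (succ (succ (succ (succ zero))))))) (refl (Eq Nat (succ (succ (succ (succ (succ zero))))) (succ (succ (succ (succ (succ zero)))))) (refl Nat (succ (succ (succ (succ (succ zero)))))))
observation: the first redex contracted is a beta-redex; the normal form is reached in 23 normal-order steps.


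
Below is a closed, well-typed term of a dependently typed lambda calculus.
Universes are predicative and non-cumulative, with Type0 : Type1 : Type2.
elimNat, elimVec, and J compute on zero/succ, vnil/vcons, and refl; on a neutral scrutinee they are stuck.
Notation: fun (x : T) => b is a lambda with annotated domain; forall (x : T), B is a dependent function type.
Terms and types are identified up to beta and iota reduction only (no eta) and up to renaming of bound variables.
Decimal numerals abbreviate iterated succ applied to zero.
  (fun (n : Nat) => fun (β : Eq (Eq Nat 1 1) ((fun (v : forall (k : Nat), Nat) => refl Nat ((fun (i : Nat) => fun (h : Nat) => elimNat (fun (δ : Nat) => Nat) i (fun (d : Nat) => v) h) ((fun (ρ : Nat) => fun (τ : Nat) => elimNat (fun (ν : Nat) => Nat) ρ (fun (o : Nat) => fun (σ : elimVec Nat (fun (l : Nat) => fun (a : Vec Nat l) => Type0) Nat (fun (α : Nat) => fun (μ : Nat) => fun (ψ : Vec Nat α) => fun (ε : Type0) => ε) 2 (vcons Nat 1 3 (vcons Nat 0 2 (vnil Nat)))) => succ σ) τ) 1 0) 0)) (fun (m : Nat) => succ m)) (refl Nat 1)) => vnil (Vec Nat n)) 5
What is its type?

the term's type:
  forall (n : Eq (Eq Nat 1 1) (refl Nat 1) (refl Nat 1)), Vec (Vec Nat 5) 0


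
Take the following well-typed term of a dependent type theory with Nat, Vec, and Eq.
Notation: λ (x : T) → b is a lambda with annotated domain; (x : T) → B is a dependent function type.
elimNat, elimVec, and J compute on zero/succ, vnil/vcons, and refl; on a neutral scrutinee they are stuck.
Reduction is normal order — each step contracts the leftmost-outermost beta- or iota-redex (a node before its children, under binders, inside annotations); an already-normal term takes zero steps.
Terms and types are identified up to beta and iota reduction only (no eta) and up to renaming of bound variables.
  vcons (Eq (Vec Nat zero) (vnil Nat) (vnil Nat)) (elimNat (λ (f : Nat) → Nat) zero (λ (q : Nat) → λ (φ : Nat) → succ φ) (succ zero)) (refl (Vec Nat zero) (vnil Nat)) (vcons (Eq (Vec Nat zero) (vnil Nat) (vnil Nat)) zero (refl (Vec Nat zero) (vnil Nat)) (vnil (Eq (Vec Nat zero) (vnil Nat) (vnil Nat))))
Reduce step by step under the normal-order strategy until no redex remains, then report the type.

normal-order reduction:
  vcons (Eq (Vec Nat zero) (vnil Nat) (vnil Nat)) (elimNat (λ (f : Nat) → Nat) zero (λ (q : Nat) → λ (φ : Nat) → succ φ) (succ zero)) (refl (Vec Nat zero) (vnil Nat)) (vcons (Eq (Vec Nat zero) (vnil Nat) (vnil Nat)) zero (refl (Vec Nat zero) (vnil Nat)) (vnil (Eq (Vec Nat zero) (vnil Nat) (vnil Nat))))
  ~> vcons (Eq (Vec Nat zero) (vnil Nat) (vnil Nat)) ((λ (f : Nat) → λ (q : Nat) → succ q) zero (elimNat (λ (φ : Nat) → Nat) zero (λ (γ : Nat) → λ (e : Nat) → succ e) zero)) (refl (Vec Nat zero) (vnil Nat)) (vcons (Eq (Vec Nat zero) (vnil Nat) (vnil Nat)) zero (refl (Vec Nat zero) (vnil Nat)) (vnil (Eq (Vec Nat zero) (vnil Nat) (vnil Nat))))
  ~> vcons (Eq (Vec Nat zero) (vnil Nat) (vnil Nat)) ((λ (f : Nat) → succ f) (elimNat (λ (q : Nat) → Nat) zero (λ (φ : Nat) → λ (γ : Nat) → succ γ) zero)) (refl (Vec Nat zero) (vnil Nat)) (vcons (Eq (Vec Nat zero) (vnil Nat) (vnil Nat)) zero (refl (Vec Nat zero) (vnil Nat)) (vnil (Eq (Vec Nat zero) (vnil Nat) (vnil Nat))))
  ~> vcons (Eq (Vec Nat zero) (vnil Nat) (vnil Nat)) (succ (elimNat (λ (f : Nat) → Nat) zero (λ (q : Nat) → λ (φ : Nat) → succ φ) zero)) (refl (Vec Nat zero) (vnil Nat)) (vcons (Eq (Vec Nat zero) (vnil Nat) (vnil Nat)) zero (refl (Vec Nat zero) (vnil Nat)) (vnil (Eq (Vec Nat zero) (vnil Nat) (vnil Nat))))
  ~> vcons (Eq (Vec Nat zero) (vnil Nat) (vnil Nat)) (succ zero) (refl (Vec Nat zero) (vnil Nat)) (vcons (Eq (Vec Nat zero) (vnil Nat) (vnil Nat)) zero (refl (Vec Nat zero) (vnil Nat)) (vnil (Eq (Vec Nat zero) (vnil Nat) (vnil Nat))))
inferred type:
  Vec (Eq (Vec Nat zero) (vnil Nat) (vnil Nat)) (succ (succ zero))


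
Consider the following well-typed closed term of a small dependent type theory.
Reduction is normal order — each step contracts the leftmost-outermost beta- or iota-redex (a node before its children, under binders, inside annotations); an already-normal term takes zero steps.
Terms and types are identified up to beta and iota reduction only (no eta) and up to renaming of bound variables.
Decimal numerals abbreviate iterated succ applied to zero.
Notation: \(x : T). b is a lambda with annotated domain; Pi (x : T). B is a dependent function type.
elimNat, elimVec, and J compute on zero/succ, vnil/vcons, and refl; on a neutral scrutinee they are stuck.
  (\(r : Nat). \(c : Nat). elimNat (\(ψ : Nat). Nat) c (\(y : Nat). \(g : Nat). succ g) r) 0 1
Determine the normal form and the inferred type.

reduced normal form:
  1
type:
  Nat


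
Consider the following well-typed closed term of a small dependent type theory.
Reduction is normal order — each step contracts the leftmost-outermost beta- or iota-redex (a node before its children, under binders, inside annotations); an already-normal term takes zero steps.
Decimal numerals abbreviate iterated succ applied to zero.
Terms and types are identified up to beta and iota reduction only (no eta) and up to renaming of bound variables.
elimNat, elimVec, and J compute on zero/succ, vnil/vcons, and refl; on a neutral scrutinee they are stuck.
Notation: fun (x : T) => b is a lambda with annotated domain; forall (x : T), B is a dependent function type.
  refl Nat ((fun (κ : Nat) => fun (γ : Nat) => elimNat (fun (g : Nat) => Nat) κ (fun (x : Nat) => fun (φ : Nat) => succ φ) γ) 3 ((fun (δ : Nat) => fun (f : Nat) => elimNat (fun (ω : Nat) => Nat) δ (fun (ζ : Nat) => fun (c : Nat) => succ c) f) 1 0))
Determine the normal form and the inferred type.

resulting normal form:
  refl Nat 4
the term's type:
  Eq Nat 4 4
observation: contracting a beta-redex first, the term normalizes in 9 steps.


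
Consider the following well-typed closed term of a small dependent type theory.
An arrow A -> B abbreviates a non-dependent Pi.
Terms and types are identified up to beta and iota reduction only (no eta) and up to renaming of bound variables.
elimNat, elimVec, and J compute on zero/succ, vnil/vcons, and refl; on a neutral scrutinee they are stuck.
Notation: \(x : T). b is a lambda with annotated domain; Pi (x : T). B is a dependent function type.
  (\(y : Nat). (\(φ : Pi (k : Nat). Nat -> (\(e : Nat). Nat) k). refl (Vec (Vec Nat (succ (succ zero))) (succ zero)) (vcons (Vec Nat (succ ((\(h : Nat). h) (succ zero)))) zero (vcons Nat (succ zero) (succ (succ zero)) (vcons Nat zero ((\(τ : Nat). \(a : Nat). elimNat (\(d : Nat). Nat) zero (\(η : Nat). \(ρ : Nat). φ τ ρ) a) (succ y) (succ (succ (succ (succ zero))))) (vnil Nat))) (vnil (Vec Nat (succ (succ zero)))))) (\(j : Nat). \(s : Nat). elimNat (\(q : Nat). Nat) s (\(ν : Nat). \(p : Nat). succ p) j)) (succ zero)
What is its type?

inferred type:
  Eq (Vec (Vec Nat (succ (succ zero))) (succ zero)) (vcons (Vec Nat (succ (succ zero))) zero (vcons Nat (succ zero) (succ (succ zero)) (vcons Nat zero (succ (succ (succ (succ (succ (succ (succ (succ zero)))))))) (vnil Nat))) (vnil (Vec Nat (succ (succ zero))))) (vcons (Vec Nat (succ (succ zero))) zero (vcons Nat (succ zero) (succ (succ zero)) (vcons Nat zero (succ (succ (succ (succ (succ (succ (succ (succ zero)))))))) (vnil Nat))) (vnil (Vec Nat (succ (succ zero)))))
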